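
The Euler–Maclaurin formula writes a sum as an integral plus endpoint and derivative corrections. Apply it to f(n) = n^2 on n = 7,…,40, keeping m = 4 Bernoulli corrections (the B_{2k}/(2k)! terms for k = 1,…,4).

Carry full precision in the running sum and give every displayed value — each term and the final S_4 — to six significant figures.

S_4 ≈ 22049.0

Integral: ∫_7^40 x^2 dx = 21219.0.
½[f(7) + f(40)] = ½[49.0000 + 1600.00] = 824.500.
Integral + boundary = 22043.5.
Order-1 term: 1/12 · (80.0000 − 14.0000) = 5.50000.
After k=1: 22049.0.
Order-2 term: −1/720 · (0.00000 − 0.00000) = 0.00000.
After k=2: 22049.0.
Order-3 term: 1/30240 · (0.00000 − 0.00000) = 0.00000.
After k=3: 22049.0.
Order-4 term: −1/1209600 · (0.00000 − 0.00000) = 0.00000.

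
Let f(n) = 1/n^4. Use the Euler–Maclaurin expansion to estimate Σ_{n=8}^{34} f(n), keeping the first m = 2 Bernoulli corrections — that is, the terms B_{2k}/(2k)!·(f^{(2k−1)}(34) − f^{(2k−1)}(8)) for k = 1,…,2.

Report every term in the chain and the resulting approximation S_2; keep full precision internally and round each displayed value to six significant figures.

S_2 ≈ 0.000775091

The integral term ∫_8^34 1/x^4 dx = 0.000642561.
½[f(8) + f(34)] = ½[0.000244141 + 7.48315e-07] = 0.000122444.
Integral + boundary = 0.000765005.
k=1: B_{2}/(2)! × [f^{(1)}(34) − f^{(1)}(8)] = 1/12 × (-8.80370e-08 − (-0.000122070)) = 1.01652e-05.
Running total after k=1: 0.000775170.
k=2: B_{4}/(4)! × [f^{(3)}(34) − f^{(3)}(8)] = −1/720 × (-2.28470e-09 − (-5.72205e-05)) = -7.94697e-08.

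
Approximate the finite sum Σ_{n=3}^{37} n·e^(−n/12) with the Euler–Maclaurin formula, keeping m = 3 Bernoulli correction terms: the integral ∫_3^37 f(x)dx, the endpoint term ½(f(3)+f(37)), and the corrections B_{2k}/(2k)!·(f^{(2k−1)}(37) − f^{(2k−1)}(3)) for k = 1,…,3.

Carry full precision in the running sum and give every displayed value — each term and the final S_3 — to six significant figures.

The integral term ∫_3^37 x·e^(−x/12) dx = 113.250.
Endpoint term: (f(3) + f(37))/2 = (2.33640 + 1.69483)/2 = 2.01562.
So far: 115.266.
Correction k=1: B_{2}/2! · (f^{(1)}(37) − f^{(1)}(3)) = 1/12 · (-0.0954298 − 0.584101) = -0.0566275.
Partial sum through k=1: 115.209.
Correction k=2: B_{4}/4! · (f^{(3)}(37) − f^{(3)}(3)) = −1/720 · (-2.65083e-05 − 0.0148729) = 2.06937e-05.
Partial sum through k=2: 115.209.
Correction k=3: B_{6}/6! · (f^{(5)}(37) − f^{(5)}(3)) = 1/30240 · (4.23396e-06 − 0.000178400) = -5.75946e-09.

S_3 ≈ 115.209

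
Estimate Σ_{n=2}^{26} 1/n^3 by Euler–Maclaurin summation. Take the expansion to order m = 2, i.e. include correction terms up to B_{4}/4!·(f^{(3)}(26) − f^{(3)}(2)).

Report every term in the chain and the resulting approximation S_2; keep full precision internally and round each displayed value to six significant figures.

∫_2^26 1/x^3 dx evaluates to 0.124260.
Boundary: ½(f(2) + f(26)) = ½(0.125000 + 5.68958e-05) = 0.0625284.
Running total after boundary: 0.186789.
Correction k=1: B_{2}/2! · (f^{(1)}(26) − f^{(1)}(2)) = 1/12 · (-6.56490e-06 − (-0.187500)) = 0.0156245.
After k=1: 0.202413.
Correction k=2: B_{4}/4! · (f^{(3)}(26) − f^{(3)}(2)) = −1/720 · (-1.94228e-07 − (-0.937500)) = -0.00130208.

S_2 ≈ 0.201111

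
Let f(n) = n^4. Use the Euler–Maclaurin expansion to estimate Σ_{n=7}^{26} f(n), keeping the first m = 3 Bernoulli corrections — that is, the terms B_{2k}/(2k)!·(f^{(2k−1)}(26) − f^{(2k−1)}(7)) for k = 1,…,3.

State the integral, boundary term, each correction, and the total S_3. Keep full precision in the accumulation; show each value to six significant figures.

∫_7^26 x^4 dx evaluates to 2.37291e+06.
Endpoint term: (f(7) + f(26))/2 = (2401.00 + 456976)/2 = 229688.
So far: 2.60260e+06.
Order-1 term: 1/12 · (70304.0 − 1372.00) = 5744.33.
Partial sum through k=1: 2.60835e+06.
Order-2 term: −1/720 · (624.000 − 168.000) = -0.633333.
Partial sum through k=2: 2.60835e+06.
Order-3 term: 1/30240 · (0.00000 − 0.00000) = 0.00000.

S_3 ≈ 2.60835e+06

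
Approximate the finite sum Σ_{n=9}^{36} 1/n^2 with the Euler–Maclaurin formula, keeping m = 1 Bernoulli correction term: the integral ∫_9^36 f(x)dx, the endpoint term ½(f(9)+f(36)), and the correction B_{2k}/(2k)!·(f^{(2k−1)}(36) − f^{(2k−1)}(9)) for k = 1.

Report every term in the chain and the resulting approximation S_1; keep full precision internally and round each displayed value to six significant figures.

S_1 ≈ 0.0901170

∫_9^36 1/x^2 dx evaluates to 0.0833333.
Boundary: ½(f(9) + f(36)) = ½(0.0123457 + 0.000771605) = 0.00655864.
Running total after boundary: 0.0898920.
Correction k=1: B_{2}/2! · (f^{(1)}(36) − f^{(1)}(9)) = 1/12 · (-4.28669e-05 − (-0.00274348)) = 0.000225051.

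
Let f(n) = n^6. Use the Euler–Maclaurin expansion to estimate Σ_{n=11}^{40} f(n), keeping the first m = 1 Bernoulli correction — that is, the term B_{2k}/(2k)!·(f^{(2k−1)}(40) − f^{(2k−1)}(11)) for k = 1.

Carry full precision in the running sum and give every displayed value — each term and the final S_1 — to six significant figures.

S_1 ≈ 2.55029e+10

Integral: ∫_11^40 x^6 dx = 2.34029e+10.
Boundary: ½(f(11) + f(40)) = ½(1.77156e+06 + 4.09600e+09) = 2.04889e+09.
So far: 2.54518e+10.
Order-1 term: 1/12 · (6.14400e+08 − 966306) = 5.11195e+07.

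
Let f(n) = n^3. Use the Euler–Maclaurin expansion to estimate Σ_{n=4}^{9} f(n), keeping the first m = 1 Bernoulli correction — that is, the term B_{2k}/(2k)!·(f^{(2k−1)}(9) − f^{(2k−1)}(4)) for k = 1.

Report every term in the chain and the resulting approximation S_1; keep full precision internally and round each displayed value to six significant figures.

Integral: ∫_4^9 x^3 dx = 1576.25.
Boundary: ½(f(4) + f(9)) = ½(64.0000 + 729.000) = 396.500.
Integral + boundary = 1972.75.
k=1: B_{2}/(2)! × [f^{(1)}(9) − f^{(1)}(4)] = 1/12 × (243.000 − 48.0000) = 16.2500.

S_1 ≈ 1989.00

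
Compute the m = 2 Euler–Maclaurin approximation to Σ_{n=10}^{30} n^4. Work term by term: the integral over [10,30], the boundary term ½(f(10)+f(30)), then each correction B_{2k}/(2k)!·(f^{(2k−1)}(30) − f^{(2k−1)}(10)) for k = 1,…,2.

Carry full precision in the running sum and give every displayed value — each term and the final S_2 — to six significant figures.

∫_10^30 x^4 dx evaluates to 4.84000e+06.
½[f(10) + f(30)] = ½[10000.0 + 810000] = 410000.
Integral + boundary = 5.25000e+06.
Correction k=1: B_{2}/2! · (f^{(1)}(30) − f^{(1)}(10)) = 1/12 · (108000 − 4000.00) = 8666.67.
Running total after k=1: 5.25867e+06.
Correction k=2: B_{4}/4! · (f^{(3)}(30) − f^{(3)}(10)) = −1/720 · (720.000 − 240.000) = -0.666667.

S_2 ≈ 5.25867e+06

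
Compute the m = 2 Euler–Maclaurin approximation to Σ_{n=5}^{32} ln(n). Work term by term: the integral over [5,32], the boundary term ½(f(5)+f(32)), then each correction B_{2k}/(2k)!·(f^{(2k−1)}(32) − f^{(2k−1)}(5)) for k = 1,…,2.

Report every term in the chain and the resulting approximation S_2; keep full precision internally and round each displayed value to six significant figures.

S_2 ≈ 78.3799

∫_5^32 ln(x) dx evaluates to 75.8564.
Endpoint term: (f(5) + f(32))/2 = (1.60944 + 3.46574)/2 = 2.53759.
Integral + boundary = 78.3939.
k=1: B_{2}/(2)! × [f^{(1)}(32) − f^{(1)}(5)] = 1/12 × (0.0312500 − 0.200000) = -0.0140625.
After k=1: 78.3799.
k=2: B_{4}/(4)! × [f^{(3)}(32) − f^{(3)}(5)] = −1/720 × (6.10352e-05 − 0.0160000) = 2.21375e-05.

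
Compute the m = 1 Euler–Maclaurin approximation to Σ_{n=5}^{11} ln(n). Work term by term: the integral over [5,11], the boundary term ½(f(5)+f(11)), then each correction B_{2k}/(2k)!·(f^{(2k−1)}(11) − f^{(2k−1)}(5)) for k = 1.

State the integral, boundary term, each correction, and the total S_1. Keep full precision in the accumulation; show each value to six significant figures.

The integral term ∫_5^11 ln(x) dx = 12.3297.
Endpoint term: (f(5) + f(11))/2 = (1.60944 + 2.39790)/2 = 2.00367.
So far: 14.3333.
Order-1 term: 1/12 · (0.0909091 − 0.200000) = -0.00909091.

S_1 ≈ 14.3242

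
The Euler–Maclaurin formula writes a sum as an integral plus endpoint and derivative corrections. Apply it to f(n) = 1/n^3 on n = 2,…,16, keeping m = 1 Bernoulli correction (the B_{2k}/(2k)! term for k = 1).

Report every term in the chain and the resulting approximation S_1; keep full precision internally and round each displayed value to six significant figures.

Integral: ∫_2^16 1/x^3 dx = 0.123047.
½[f(2) + f(16)] = ½[0.125000 + 0.000244141] = 0.0626221.
Integral + boundary = 0.185669.
Order-1 term: 1/12 · (-4.57764e-05 − (-0.187500)) = 0.0156212.

S_1 ≈ 0.201290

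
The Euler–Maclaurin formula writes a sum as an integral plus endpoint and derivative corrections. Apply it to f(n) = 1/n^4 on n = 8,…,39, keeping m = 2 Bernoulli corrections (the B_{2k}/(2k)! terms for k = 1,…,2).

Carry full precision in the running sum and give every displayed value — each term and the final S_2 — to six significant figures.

Integral: ∫_8^39 1/x^4 dx = 0.000645422.
½[f(8) + f(39)] = ½[0.000244141 + 4.32257e-07] = 0.000122286.
So far: 0.000767709.
k=1: B_{2}/(2)! × [f^{(1)}(39) − f^{(1)}(8)] = 1/12 × (-4.43340e-08 − (-0.000122070)) = 1.01688e-05.
Running total after k=1: 0.000777878.
k=2: B_{4}/(4)! × [f^{(3)}(39) − f^{(3)}(8)] = −1/720 × (-8.74438e-10 − (-5.72205e-05)) = -7.94716e-08.

S_2 ≈ 0.000777798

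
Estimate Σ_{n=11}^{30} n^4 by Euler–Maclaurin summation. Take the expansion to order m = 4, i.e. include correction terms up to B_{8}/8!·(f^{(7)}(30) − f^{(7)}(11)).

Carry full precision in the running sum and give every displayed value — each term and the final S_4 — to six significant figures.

Integral: ∫_11^30 x^4 dx = 4.82779e+06.
Boundary: ½(f(11) + f(30)) = ½(14641.0 + 810000) = 412320.
So far: 5.24011e+06.
Order-1 term: 1/12 · (108000 − 5324.00) = 8556.33.
Partial sum through k=1: 5.24867e+06.
Order-2 term: −1/720 · (720.000 − 264.000) = -0.633333.
Partial sum through k=2: 5.24867e+06.
Order-3 term: 1/30240 · (0.00000 − 0.00000) = 0.00000.
Partial sum through k=3: 5.24867e+06.
Order-4 term: −1/1209600 · (0.00000 − 0.00000) = 0.00000.

S_4 ≈ 5.24867e+06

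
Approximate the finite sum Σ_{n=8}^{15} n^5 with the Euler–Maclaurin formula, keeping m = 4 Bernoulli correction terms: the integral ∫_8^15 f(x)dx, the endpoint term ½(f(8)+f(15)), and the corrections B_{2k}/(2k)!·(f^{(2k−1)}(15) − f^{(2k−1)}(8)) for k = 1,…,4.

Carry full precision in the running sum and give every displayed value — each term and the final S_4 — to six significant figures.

S_4 ≈ 2.27019e+06

The integral term ∫_8^15 x^5 dx = 1.85475e+06.
Endpoint term: (f(8) + f(15))/2 = (32768.0 + 759375)/2 = 396072.
So far: 2.25082e+06.
k=1: B_{2}/(2)! × [f^{(1)}(15) − f^{(1)}(8)] = 1/12 × (253125 − 20480.0) = 19387.1.
Partial sum through k=1: 2.27021e+06.
k=2: B_{4}/(4)! × [f^{(3)}(15) − f^{(3)}(8)] = −1/720 × (13500.0 − 3840.00) = -13.4167.
Partial sum through k=2: 2.27019e+06.
k=3: B_{6}/(6)! × [f^{(5)}(15) − f^{(5)}(8)] = 1/30240 × (120.000 − 120.000) = 0.00000.
Partial sum through k=3: 2.27019e+06.
k=4: B_{8}/(8)! × [f^{(7)}(15) − f^{(7)}(8)] = −1/1209600 × (0.00000 − 0.00000) = 0.00000.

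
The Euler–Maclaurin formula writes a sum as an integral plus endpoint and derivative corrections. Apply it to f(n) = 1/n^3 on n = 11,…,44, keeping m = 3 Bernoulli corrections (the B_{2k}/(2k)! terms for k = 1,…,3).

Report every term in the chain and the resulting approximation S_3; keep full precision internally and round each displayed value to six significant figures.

S_3 ≈ 0.00427246

∫_11^44 1/x^3 dx evaluates to 0.00387397.
Boundary: ½(f(11) + f(44)) = ½(0.000751315 + 1.17393e-05) = 0.000381527.
Running total after boundary: 0.00425549.
k=1: B_{2}/(2)! × [f^{(1)}(44) − f^{(1)}(11)] = 1/12 × (-8.00406e-07 − (-0.000204904)) = 1.70086e-05.
Running total after k=1: 0.00427250.
k=2: B_{4}/(4)! × [f^{(3)}(44) − f^{(3)}(11)] = −1/720 × (-8.26866e-09 − (-3.38684e-05)) = -4.70280e-08.
Running total after k=2: 0.00427246.
k=3: B_{6}/(6)! × [f^{(5)}(44) − f^{(5)}(11)] = 1/30240 × (-1.79382e-10 − (-1.17560e-05)) = 3.88750e-10.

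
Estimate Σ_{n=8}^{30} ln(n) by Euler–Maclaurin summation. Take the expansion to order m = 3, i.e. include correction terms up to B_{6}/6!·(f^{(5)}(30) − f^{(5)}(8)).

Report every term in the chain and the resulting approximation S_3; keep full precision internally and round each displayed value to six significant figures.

S_3 ≈ 66.1331

The integral term ∫_8^30 ln(x) dx = 63.4004.
Boundary: ½(f(8) + f(30)) = ½(2.07944 + 3.40120) = 2.74032.
So far: 66.1407.
Correction k=1: B_{2}/2! · (f^{(1)}(30) − f^{(1)}(8)) = 1/12 · (0.0333333 − 0.125000) = -0.00763889.
After k=1: 66.1331.
Correction k=2: B_{4}/4! · (f^{(3)}(30) − f^{(3)}(8)) = −1/720 · (7.40741e-05 − 0.00390625) = 5.32247e-06.
After k=2: 66.1331.
Correction k=3: B_{6}/6! · (f^{(5)}(30) − f^{(5)}(8)) = 1/30240 · (9.87654e-07 − 0.000732422) = -2.41876e-08.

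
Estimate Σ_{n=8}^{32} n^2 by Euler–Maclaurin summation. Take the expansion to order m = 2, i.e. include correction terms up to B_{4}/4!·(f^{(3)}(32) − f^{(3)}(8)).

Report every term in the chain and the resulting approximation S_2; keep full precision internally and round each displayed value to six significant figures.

S_2 ≈ 11300.0

Integral: ∫_8^32 x^2 dx = 10752.0.
Endpoint term: (f(8) + f(32))/2 = (64.0000 + 1024.00)/2 = 544.000.
Integral + boundary = 11296.0.
k=1: B_{2}/(2)! × [f^{(1)}(32) − f^{(1)}(8)] = 1/12 × (64.0000 − 16.0000) = 4.00000.
After k=1: 11300.0.
k=2: B_{4}/(4)! × [f^{(3)}(32) − f^{(3)}(8)] = −1/720 × (0.00000 − 0.00000) = 0.00000.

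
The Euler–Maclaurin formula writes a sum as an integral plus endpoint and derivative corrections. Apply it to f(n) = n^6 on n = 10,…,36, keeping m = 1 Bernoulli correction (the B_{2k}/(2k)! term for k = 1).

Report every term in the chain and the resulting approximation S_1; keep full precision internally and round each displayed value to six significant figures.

The integral term ∫_10^36 x^6 dx = 1.11935e+10.
Boundary: ½(f(10) + f(36)) = ½(1.00000e+06 + 2.17678e+09) = 1.08889e+09.
Running total after boundary: 1.22823e+10.
Order-1 term: 1/12 · (3.62797e+08 − 600000) = 3.01831e+07.

S_1 ≈ 1.23125e+10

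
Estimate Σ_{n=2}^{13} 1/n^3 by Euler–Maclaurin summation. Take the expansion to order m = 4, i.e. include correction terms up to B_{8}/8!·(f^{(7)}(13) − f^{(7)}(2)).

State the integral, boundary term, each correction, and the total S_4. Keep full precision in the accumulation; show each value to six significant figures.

The integral term ∫_2^13 1/x^3 dx = 0.122041.
Endpoint term: (f(2) + f(13))/2 = (0.125000 + 0.000455166)/2 = 0.0627276.
Running total after boundary: 0.184769.
Correction k=1: B_{2}/2! · (f^{(1)}(13) − f^{(1)}(2)) = 1/12 · (-0.000105038 − (-0.187500)) = 0.0156162.
After k=1: 0.200385.
Correction k=2: B_{4}/4! · (f^{(3)}(13) − f^{(3)}(2)) = −1/720 · (-1.24306e-05 − (-0.937500)) = -0.00130207.
After k=2: 0.199083.
Correction k=3: B_{6}/6! · (f^{(5)}(13) − f^{(5)}(2)) = 1/30240 · (-3.08925e-06 − (-9.84375)) = 0.000325521.
After k=3: 0.199409.
Correction k=4: B_{8}/8! · (f^{(7)}(13) − f^{(7)}(2)) = −1/1209600 · (-1.31613e-06 − (-177.188)) = -0.000146484.

S_4 ≈ 0.199262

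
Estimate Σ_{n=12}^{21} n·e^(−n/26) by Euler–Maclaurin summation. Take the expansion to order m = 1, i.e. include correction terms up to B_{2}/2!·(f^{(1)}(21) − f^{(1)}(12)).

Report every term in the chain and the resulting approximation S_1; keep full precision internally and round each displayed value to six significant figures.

S_1 ≈ 86.3195

Integral: ∫_12^21 x·e^(−x/26) dx = 77.8769.
Boundary: ½(f(12) + f(21)) = ½(7.56376 + 9.36360) = 8.46368.
Integral + boundary = 86.3406.
k=1: B_{2}/(2)! × [f^{(1)}(21) − f^{(1)}(12)] = 1/12 × (0.0857473 − 0.339399) = -0.0211377.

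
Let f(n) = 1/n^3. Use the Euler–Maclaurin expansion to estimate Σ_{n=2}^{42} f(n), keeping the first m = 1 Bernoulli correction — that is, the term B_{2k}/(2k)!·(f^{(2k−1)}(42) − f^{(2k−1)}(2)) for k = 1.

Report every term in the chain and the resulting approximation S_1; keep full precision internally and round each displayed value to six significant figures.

S_1 ≈ 0.202848

∫_2^42 1/x^3 dx evaluates to 0.124717.
Endpoint term: (f(2) + f(42))/2 = (0.125000 + 1.34975e-05)/2 = 0.0625067.
Integral + boundary = 0.187223.
Correction k=1: B_{2}/2! · (f^{(1)}(42) − f^{(1)}(2)) = 1/12 · (-9.64104e-07 − (-0.187500)) = 0.0156249.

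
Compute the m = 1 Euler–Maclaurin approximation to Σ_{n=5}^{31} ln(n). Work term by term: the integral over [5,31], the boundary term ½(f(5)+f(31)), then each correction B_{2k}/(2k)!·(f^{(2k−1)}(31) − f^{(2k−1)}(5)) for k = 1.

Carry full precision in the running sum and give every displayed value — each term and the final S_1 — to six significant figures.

S_1 ≈ 74.9141

The integral term ∫_5^31 ln(x) dx = 72.4064.
Boundary: ½(f(5) + f(31)) = ½(1.60944 + 3.43399) = 2.52171.
Integral + boundary = 74.9281.
Correction k=1: B_{2}/2! · (f^{(1)}(31) − f^{(1)}(5)) = 1/12 · (0.0322581 − 0.200000) = -0.0139785.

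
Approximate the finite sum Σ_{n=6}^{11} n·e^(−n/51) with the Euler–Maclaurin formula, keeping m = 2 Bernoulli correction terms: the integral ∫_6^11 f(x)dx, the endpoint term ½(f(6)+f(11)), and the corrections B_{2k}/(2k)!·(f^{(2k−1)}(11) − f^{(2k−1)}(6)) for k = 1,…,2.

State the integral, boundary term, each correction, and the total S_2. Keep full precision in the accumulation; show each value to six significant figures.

S_2 ≈ 42.9042

Integral: ∫_6^11 x·e^(−x/51) dx = 35.8169.
Boundary: ½(f(6) + f(11)) = ½(5.33406 + 8.86587) = 7.09996.
Running total after boundary: 42.9169.
Correction k=1: B_{2}/2! · (f^{(1)}(11) − f^{(1)}(6)) = 1/12 · (0.632148 − 0.784420) = -0.0126894.
Running total after k=1: 42.9042.
Correction k=2: B_{4}/4! · (f^{(3)}(11) − f^{(3)}(6)) = −1/720 · (0.000862793 − 0.000985175) = 1.69975e-07.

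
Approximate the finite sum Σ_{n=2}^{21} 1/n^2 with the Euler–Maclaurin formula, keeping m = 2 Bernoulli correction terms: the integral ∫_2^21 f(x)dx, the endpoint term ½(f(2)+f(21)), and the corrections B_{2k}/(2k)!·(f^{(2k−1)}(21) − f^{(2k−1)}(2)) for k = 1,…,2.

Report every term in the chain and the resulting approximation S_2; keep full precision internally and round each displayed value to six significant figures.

S_2 ≈ 0.598288

The integral term ∫_2^21 1/x^2 dx = 0.452381.
Endpoint term: (f(2) + f(21))/2 = (0.250000 + 0.00226757)/2 = 0.126134.
So far: 0.578515.
Order-1 term: 1/12 · (-0.000215959 − (-0.250000)) = 0.0208153.
Partial sum through k=1: 0.599330.
Order-2 term: −1/720 · (-5.87645e-06 − (-0.750000)) = -0.00104166.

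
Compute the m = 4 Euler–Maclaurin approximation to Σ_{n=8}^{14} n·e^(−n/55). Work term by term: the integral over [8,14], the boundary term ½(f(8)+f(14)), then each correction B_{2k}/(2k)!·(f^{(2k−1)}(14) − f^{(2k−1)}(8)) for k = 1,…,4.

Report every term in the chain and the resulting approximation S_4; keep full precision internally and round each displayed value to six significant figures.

The integral term ∫_8^14 x·e^(−x/55) dx = 53.7950.
Endpoint term: (f(8) + f(14))/2 = (6.91703 + 10.8538)/2 = 8.88540.
Running total after boundary: 62.6804.
k=1: B_{2}/(2)! × [f^{(1)}(14) − f^{(1)}(8)] = 1/12 × (0.577928 − 0.738865) = -0.0134114.
After k=1: 62.6670.
k=2: B_{4}/(4)! × [f^{(3)}(14) − f^{(3)}(8)] = −1/720 × (0.000703625 − 0.000815909) = 1.55950e-07.
After k=2: 62.6670.
k=3: B_{6}/(6)! × [f^{(5)}(14) − f^{(5)}(8)] = 1/30240 × (4.02049e-07 − 4.58699e-07) = -1.87333e-12.
After k=3: 62.6670.
k=4: B_{8}/(8)! × [f^{(7)}(14) − f^{(7)}(8)] = −1/1209600 × (1.88924e-10 − 2.14108e-10) = 2.08198e-17.

S_4 ≈ 62.6670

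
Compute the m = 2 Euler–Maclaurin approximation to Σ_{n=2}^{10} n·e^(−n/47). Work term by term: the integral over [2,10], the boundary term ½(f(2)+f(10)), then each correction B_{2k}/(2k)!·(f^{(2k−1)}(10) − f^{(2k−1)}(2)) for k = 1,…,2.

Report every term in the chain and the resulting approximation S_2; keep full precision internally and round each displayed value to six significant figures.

S_2 ≈ 46.4754

The integral term ∫_2^10 x·e^(−x/47) dx = 41.4988.
½[f(2) + f(10)] = ½[1.91668 + 8.08345] = 5.00007.
Integral + boundary = 46.4988.
k=1: B_{2}/(2)! × [f^{(1)}(10) − f^{(1)}(2)] = 1/12 × (0.636357 − 0.917559) = -0.0234335.
Running total after k=1: 46.4754.
k=2: B_{4}/(4)! × [f^{(3)}(10) − f^{(3)}(2)] = −1/720 × (0.00101994 − 0.00128304) = 3.65418e-07.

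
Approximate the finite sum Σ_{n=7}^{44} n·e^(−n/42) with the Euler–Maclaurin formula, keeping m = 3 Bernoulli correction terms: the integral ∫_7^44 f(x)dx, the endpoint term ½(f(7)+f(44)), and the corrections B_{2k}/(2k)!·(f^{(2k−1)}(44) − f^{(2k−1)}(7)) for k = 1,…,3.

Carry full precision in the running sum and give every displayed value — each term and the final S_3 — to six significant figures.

S_3 ≈ 485.691

Integral: ∫_7^44 x·e^(−x/42) dx = 475.071.
Endpoint term: (f(7) + f(44))/2 = (5.92537 + 15.4340)/2 = 10.6797.
Integral + boundary = 485.751.
Correction k=1: B_{2}/2! · (f^{(1)}(44) − f^{(1)}(7)) = 1/12 · (-0.0167034 − 0.705401) = -0.0601754.
Partial sum through k=1: 485.691.
Correction k=2: B_{4}/4! · (f^{(3)}(44) − f^{(3)}(7)) = −1/720 · (0.000388232 − 0.00135962) = 1.34915e-06.
Partial sum through k=2: 485.691.
Correction k=3: B_{6}/6! · (f^{(5)}(44) − f^{(5)}(7)) = 1/30240 · (4.45540e-07 − 1.31482e-06) = -2.87461e-11.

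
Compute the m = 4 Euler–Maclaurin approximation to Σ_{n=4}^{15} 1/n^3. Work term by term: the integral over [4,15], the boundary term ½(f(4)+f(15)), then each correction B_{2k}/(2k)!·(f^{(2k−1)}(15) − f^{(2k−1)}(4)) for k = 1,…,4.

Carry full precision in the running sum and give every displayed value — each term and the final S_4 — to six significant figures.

S_4 ≈ 0.0379408

Integral: ∫_4^15 1/x^3 dx = 0.0290278.
Boundary: ½(f(4) + f(15)) = ½(0.0156250 + 0.000296296) = 0.00796065.
So far: 0.0369884.
Order-1 term: 1/12 · (-5.92593e-05 − (-0.0117188)) = 0.000971624.
Partial sum through k=1: 0.0379601.
Order-2 term: −1/720 · (-5.26749e-06 − (-0.0146484)) = -2.03377e-05.
Partial sum through k=2: 0.0379397.
Order-3 term: 1/30240 · (-9.83265e-07 − (-0.0384521)) = 1.27153e-06.
Partial sum through k=3: 0.0379410.
Order-4 term: −1/1209600 · (-3.14645e-07 − (-0.173035)) = -1.43051e-07.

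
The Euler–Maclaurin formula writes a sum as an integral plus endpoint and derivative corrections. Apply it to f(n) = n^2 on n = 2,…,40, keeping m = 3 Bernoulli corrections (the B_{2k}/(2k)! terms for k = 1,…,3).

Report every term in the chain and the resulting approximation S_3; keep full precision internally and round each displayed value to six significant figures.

Integral: ∫_2^40 x^2 dx = 21330.7.
Boundary: ½(f(2) + f(40)) = ½(4.00000 + 1600.00) = 802.000.
Running total after boundary: 22132.7.
k=1: B_{2}/(2)! × [f^{(1)}(40) − f^{(1)}(2)] = 1/12 × (80.0000 − 4.00000) = 6.33333.
Running total after k=1: 22139.0.
k=2: B_{4}/(4)! × [f^{(3)}(40) − f^{(3)}(2)] = −1/720 × (0.00000 − 0.00000) = 0.00000.
Running total after k=2: 22139.0.
k=3: B_{6}/(6)! × [f^{(5)}(40) − f^{(5)}(2)] = 1/30240 × (0.00000 − 0.00000) = 0.00000.

S_3 ≈ 22139.0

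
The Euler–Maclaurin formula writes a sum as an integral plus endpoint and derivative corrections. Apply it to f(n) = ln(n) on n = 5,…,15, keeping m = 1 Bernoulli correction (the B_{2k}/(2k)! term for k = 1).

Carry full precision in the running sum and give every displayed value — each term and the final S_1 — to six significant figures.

S_1 ≈ 24.7212

The integral term ∫_5^15 ln(x) dx = 22.5736.
Endpoint term: (f(5) + f(15))/2 = (1.60944 + 2.70805)/2 = 2.15874.
So far: 24.7323.
Correction k=1: B_{2}/2! · (f^{(1)}(15) − f^{(1)}(5)) = 1/12 · (0.0666667 − 0.200000) = -0.0111111.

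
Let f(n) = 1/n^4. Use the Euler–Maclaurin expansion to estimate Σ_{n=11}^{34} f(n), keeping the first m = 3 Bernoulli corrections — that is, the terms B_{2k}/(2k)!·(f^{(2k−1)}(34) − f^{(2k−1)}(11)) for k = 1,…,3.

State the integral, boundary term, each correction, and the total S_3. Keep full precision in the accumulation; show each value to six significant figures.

S_3 ≈ 0.000278536

∫_11^34 1/x^4 dx evaluates to 0.000241957.
Boundary: ½(f(11) + f(34)) = ½(6.83013e-05 + 7.48315e-07) = 3.45248e-05.
Integral + boundary = 0.000276482.
k=1: B_{2}/(2)! × [f^{(1)}(34) − f^{(1)}(11)] = 1/12 × (-8.80370e-08 − (-2.48369e-05)) = 2.06240e-06.
Partial sum through k=1: 0.000278545.
k=2: B_{4}/(4)! × [f^{(3)}(34) − f^{(3)}(11)] = −1/720 × (-2.28470e-09 − (-6.15790e-06)) = -8.54946e-09.
Partial sum through k=2: 0.000278536.
k=3: B_{6}/(6)! × [f^{(5)}(34) − f^{(5)}(11)] = 1/30240 × (-1.10677e-10 − (-2.84994e-06)) = 9.42403e-11.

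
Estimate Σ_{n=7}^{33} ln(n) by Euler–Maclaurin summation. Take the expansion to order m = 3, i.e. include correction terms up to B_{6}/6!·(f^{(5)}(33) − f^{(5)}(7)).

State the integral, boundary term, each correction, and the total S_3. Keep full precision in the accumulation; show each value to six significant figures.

The integral term ∫_7^33 ln(x) dx = 75.7634.
Endpoint term: (f(7) + f(33))/2 = (1.94591 + 3.49651)/2 = 2.72121.
So far: 78.4846.
k=1: B_{2}/(2)! × [f^{(1)}(33) − f^{(1)}(7)] = 1/12 × (0.0303030 − 0.142857) = -0.00937951.
After k=1: 78.4752.
k=2: B_{4}/(4)! × [f^{(3)}(33) − f^{(3)}(7)] = −1/720 × (5.56529e-05 − 0.00583090) = 8.02118e-06.
After k=2: 78.4752.
k=3: B_{6}/(6)! × [f^{(5)}(33) − f^{(5)}(7)] = 1/30240 × (6.13256e-07 − 0.00142798) = -4.72012e-08.

S_3 ≈ 78.4752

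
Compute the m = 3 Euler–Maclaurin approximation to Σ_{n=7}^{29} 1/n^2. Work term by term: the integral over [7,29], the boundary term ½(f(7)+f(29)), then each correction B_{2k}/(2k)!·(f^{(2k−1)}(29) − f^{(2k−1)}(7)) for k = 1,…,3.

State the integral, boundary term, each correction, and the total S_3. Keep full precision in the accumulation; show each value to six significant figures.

Integral: ∫_7^29 1/x^2 dx = 0.108374.
Endpoint term: (f(7) + f(29))/2 = (0.0204082 + 0.00118906)/2 = 0.0107986.
Integral + boundary = 0.119173.
Order-1 term: 1/12 · (-8.20042e-05 − (-0.00583090)) = 0.000479075.
After k=1: 0.119652.
Order-2 term: −1/720 · (-1.17010e-06 − (-0.00142798)) = -1.98168e-06.
After k=2: 0.119650.
Order-3 term: 1/30240 · (-4.17394e-08 − (-0.000874271)) = 2.89097e-08.

S_3 ≈ 0.119650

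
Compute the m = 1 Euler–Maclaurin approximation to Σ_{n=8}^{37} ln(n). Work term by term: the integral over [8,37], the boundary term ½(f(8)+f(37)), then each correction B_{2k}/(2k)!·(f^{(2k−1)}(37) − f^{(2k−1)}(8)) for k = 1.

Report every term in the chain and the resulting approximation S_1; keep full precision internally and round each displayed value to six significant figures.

The integral term ∫_8^37 ln(x) dx = 87.9684.
Endpoint term: (f(8) + f(37))/2 = (2.07944 + 3.61092)/2 = 2.84518.
Integral + boundary = 90.8136.
Order-1 term: 1/12 · (0.0270270 − 0.125000) = -0.00816441.

S_1 ≈ 90.8054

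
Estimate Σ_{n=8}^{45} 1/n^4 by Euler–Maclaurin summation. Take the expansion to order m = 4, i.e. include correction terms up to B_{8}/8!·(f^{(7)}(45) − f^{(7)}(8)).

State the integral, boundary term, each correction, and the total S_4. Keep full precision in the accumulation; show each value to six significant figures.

The integral term ∫_8^45 1/x^4 dx = 0.000647384.
½[f(8) + f(45)] = ½[0.000244141 + 2.43865e-07] = 0.000122192.
Integral + boundary = 0.000769576.
Correction k=1: B_{2}/2! · (f^{(1)}(45) − f^{(1)}(8)) = 1/12 · (-2.16769e-08 − (-0.000122070)) = 1.01707e-05.
Running total after k=1: 0.000779747.
Correction k=2: B_{4}/4! · (f^{(3)}(45) − f^{(3)}(8)) = −1/720 · (-3.21139e-10 − (-5.72205e-05)) = -7.94724e-08.
Running total after k=2: 0.000779667.
Correction k=3: B_{6}/6! · (f^{(5)}(45) − f^{(5)}(8)) = 1/30240 · (-8.88089e-12 − (-5.00679e-05)) = 1.65568e-09.
Running total after k=3: 0.000779669.
Correction k=4: B_{8}/8! · (f^{(7)}(45) − f^{(7)}(8)) = −1/1209600 · (-3.94706e-13 − (-7.04080e-05)) = -5.82077e-11.

S_4 ≈ 0.000779669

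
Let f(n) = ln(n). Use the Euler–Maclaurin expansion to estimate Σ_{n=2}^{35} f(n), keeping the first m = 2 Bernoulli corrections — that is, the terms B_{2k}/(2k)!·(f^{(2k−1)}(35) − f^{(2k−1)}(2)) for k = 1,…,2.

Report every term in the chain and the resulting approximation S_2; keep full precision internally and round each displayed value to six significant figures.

Integral: ∫_2^35 ln(x) dx = 90.0509.
Boundary: ½(f(2) + f(35)) = ½(0.693147 + 3.55535) = 2.12425.
So far: 92.1751.
Order-1 term: 1/12 · (0.0285714 − 0.500000) = -0.0392857.
Running total after k=1: 92.1358.
Order-2 term: −1/720 · (4.66472e-05 − 0.250000) = 0.000347157.

S_2 ≈ 92.1362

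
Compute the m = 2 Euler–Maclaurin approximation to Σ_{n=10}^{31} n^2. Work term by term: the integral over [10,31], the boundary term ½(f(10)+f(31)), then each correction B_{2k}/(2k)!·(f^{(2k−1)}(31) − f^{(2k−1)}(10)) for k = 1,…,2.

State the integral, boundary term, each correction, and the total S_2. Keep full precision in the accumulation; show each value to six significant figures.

The integral term ∫_10^31 x^2 dx = 9597.00.
Endpoint term: (f(10) + f(31))/2 = (100.000 + 961.000)/2 = 530.500.
So far: 10127.5.
Order-1 term: 1/12 · (62.0000 − 20.0000) = 3.50000.
After k=1: 10131.0.
Order-2 term: −1/720 · (0.00000 − 0.00000) = 0.00000.

S_2 ≈ 10131.0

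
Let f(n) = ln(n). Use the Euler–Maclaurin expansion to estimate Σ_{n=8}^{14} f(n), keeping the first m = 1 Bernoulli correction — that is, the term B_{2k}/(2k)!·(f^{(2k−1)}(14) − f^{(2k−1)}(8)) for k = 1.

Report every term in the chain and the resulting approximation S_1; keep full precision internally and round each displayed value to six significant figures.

The integral term ∫_8^14 ln(x) dx = 14.3113.
Boundary: ½(f(8) + f(14)) = ½(2.07944 + 2.63906) = 2.35925.
Integral + boundary = 16.6705.
k=1: B_{2}/(2)! × [f^{(1)}(14) − f^{(1)}(8)] = 1/12 × (0.0714286 − 0.125000) = -0.00446429.

S_1 ≈ 16.6661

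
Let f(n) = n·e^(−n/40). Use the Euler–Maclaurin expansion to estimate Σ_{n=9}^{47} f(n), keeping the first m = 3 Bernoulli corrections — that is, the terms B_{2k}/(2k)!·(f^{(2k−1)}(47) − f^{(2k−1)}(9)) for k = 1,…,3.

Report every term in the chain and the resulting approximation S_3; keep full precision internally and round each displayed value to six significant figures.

S_3 ≈ 501.196

The integral term ∫_9^47 x·e^(−x/40) dx = 490.402.
Boundary: ½(f(9) + f(47)) = ½(7.18665 + 14.5145) = 10.8506.
So far: 501.252.
Order-1 term: 1/12 · (-0.0540433 − 0.618850) = -0.0560744.
After k=1: 501.196.
Order-2 term: −1/720 · (0.000352247 − 0.00138493) = 1.43428e-06.
After k=2: 501.196.
Order-3 term: 1/30240 · (4.61419e-07 − 1.48942e-06) = -3.39947e-11.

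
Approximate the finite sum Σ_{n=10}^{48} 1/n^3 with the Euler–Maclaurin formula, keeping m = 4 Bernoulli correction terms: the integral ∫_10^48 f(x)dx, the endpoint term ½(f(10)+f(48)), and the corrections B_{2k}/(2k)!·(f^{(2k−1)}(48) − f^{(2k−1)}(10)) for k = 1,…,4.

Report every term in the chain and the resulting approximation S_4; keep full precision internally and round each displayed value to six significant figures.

S_4 ≈ 0.00531238

∫_10^48 1/x^3 dx evaluates to 0.00478299.
½[f(10) + f(48)] = ½[0.00100000 + 9.04225e-06] = 0.000504521.
Running total after boundary: 0.00528751.
Order-1 term: 1/12 · (-5.65140e-07 − (-0.000300000)) = 2.49529e-05.
After k=1: 0.00531246.
Order-2 term: −1/720 · (-4.90573e-09 − (-6.00000e-05)) = -8.33265e-08.
After k=2: 0.00531238.
Order-3 term: 1/30240 · (-8.94274e-11 − (-2.52000e-05)) = 8.33330e-10.
After k=3: 0.00531238.
Order-4 term: −1/1209600 · (-2.79461e-12 − (-1.81440e-05)) = -1.50000e-11.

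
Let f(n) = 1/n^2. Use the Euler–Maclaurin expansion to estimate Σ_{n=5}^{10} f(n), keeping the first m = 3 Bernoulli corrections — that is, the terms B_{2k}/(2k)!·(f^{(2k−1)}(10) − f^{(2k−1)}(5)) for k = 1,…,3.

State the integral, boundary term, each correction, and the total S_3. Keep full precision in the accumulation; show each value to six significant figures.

S_3 ≈ 0.126157

The integral term ∫_5^10 1/x^2 dx = 0.100000.
½[f(5) + f(10)] = ½[0.0400000 + 0.0100000] = 0.0250000.
Running total after boundary: 0.125000.
Correction k=1: B_{2}/2! · (f^{(1)}(10) − f^{(1)}(5)) = 1/12 · (-0.00200000 − (-0.0160000)) = 0.00116667.
Partial sum through k=1: 0.126167.
Correction k=2: B_{4}/4! · (f^{(3)}(10) − f^{(3)}(5)) = −1/720 · (-0.000240000 − (-0.00768000)) = -1.03333e-05.
Partial sum through k=2: 0.126156.
Correction k=3: B_{6}/6! · (f^{(5)}(10) − f^{(5)}(5)) = 1/30240 · (-7.20000e-05 − (-0.00921600)) = 3.02381e-07.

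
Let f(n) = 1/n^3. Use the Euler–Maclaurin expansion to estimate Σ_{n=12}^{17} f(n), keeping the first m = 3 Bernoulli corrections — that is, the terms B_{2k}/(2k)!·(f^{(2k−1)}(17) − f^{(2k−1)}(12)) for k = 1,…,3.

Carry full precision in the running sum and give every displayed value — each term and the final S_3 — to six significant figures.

S_3 ≈ 0.00214228

∫_12^17 1/x^3 dx evaluates to 0.00174212.
Boundary: ½(f(12) + f(17)) = ½(0.000578704 + 0.000203542) = 0.000391123.
So far: 0.00213324.
Order-1 term: 1/12 · (-3.59191e-05 − (-0.000144676)) = 9.06307e-06.
Partial sum through k=1: 0.00214230.
Order-2 term: −1/720 · (-2.48575e-06 − (-2.00939e-05)) = -2.44557e-08.
Partial sum through k=2: 0.00214228.
Order-3 term: 1/30240 · (-3.61251e-07 − (-5.86071e-06)) = 1.81861e-10.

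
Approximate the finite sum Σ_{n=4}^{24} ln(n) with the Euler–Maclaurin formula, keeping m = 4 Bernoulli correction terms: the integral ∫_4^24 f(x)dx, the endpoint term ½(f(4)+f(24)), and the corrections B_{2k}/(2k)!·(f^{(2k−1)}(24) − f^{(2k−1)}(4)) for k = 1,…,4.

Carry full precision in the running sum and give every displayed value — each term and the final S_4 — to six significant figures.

The integral term ∫_4^24 ln(x) dx = 50.7281.
Boundary: ½(f(4) + f(24)) = ½(1.38629 + 3.17805) = 2.28217.
So far: 53.0103.
k=1: B_{2}/(2)! × [f^{(1)}(24) − f^{(1)}(4)] = 1/12 × (0.0416667 − 0.250000) = -0.0173611.
Partial sum through k=1: 52.9929.
k=2: B_{4}/(4)! × [f^{(3)}(24) − f^{(3)}(4)] = −1/720 × (0.000144676 − 0.0312500) = 4.32018e-05.
Partial sum through k=2: 52.9930.
k=3: B_{6}/(6)! × [f^{(5)}(24) − f^{(5)}(4)] = 1/30240 × (3.01408e-06 − 0.0234375) = -7.74950e-07.
Partial sum through k=3: 52.9930.
k=4: B_{8}/(8)! × [f^{(7)}(24) − f^{(7)}(4)] = −1/1209600 × (1.56983e-07 − 0.0439453) = 3.63303e-08.

S_4 ≈ 52.9930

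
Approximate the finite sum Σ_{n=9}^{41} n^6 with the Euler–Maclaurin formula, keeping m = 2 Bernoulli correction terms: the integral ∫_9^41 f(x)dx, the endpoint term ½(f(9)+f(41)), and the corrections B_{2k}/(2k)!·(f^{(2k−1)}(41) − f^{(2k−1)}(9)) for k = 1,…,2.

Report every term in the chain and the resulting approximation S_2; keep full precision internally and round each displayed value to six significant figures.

Integral: ∫_9^41 x^6 dx = 2.78214e+10.
½[f(9) + f(41)] = ½[531441 + 4.75010e+09] = 2.37532e+09.
Running total after boundary: 3.01967e+10.
Correction k=1: B_{2}/2! · (f^{(1)}(41) − f^{(1)}(9)) = 1/12 · (6.95137e+08 − 354294) = 5.78986e+07.
Partial sum through k=1: 3.02546e+10.
Correction k=2: B_{4}/4! · (f^{(3)}(41) − f^{(3)}(9)) = −1/720 · (8.27052e+06 − 87480.0) = -11365.3.

S_2 ≈ 3.02546e+10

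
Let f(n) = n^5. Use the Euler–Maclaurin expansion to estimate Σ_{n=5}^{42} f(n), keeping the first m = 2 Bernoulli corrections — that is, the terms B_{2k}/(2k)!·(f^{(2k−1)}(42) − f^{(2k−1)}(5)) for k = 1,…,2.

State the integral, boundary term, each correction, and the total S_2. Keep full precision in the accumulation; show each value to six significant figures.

S_2 ≈ 9.81479e+08

∫_5^42 x^5 dx evaluates to 9.14836e+08.
Endpoint term: (f(5) + f(42))/2 = (3125.00 + 1.30691e+08)/2 = 6.53472e+07.
Running total after boundary: 9.80183e+08.
Order-1 term: 1/12 · (1.55585e+07 − 3125.00) = 1.29628e+06.
Running total after k=1: 9.81479e+08.
Order-2 term: −1/720 · (105840 − 1500.00) = -144.917.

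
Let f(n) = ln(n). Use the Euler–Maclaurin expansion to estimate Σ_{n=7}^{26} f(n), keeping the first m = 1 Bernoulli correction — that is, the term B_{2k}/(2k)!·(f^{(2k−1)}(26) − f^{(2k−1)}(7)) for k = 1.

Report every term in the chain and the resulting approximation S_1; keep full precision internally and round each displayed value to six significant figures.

∫_7^26 ln(x) dx evaluates to 52.0891.
Endpoint term: (f(7) + f(26))/2 = (1.94591 + 3.25810)/2 = 2.60200.
Running total after boundary: 54.6911.
k=1: B_{2}/(2)! × [f^{(1)}(26) − f^{(1)}(7)] = 1/12 × (0.0384615 − 0.142857) = -0.00869963.

S_1 ≈ 54.6824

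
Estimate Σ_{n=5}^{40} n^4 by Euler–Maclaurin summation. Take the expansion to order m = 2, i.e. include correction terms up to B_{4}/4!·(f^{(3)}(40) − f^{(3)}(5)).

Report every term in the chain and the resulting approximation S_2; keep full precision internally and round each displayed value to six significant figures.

S_2 ≈ 2.17810e+07

∫_5^40 x^4 dx evaluates to 2.04794e+07.
Endpoint term: (f(5) + f(40))/2 = (625.000 + 2.56000e+06)/2 = 1.28031e+06.
So far: 2.17597e+07.
Order-1 term: 1/12 · (256000 − 500.000) = 21291.7.
After k=1: 2.17810e+07.
Order-2 term: −1/720 · (960.000 − 120.000) = -1.16667.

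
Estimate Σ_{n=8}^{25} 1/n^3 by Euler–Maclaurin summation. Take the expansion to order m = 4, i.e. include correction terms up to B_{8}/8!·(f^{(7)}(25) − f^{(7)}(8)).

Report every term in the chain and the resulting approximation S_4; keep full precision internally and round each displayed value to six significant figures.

S_4 ≈ 0.00808114

Integral: ∫_8^25 1/x^3 dx = 0.00701250.
Boundary: ½(f(8) + f(25)) = ½(0.00195312 + 6.40000e-05) = 0.00100856.
So far: 0.00802106.
k=1: B_{2}/(2)! × [f^{(1)}(25) − f^{(1)}(8)] = 1/12 × (-7.68000e-06 − (-0.000732422)) = 6.03952e-05.
Partial sum through k=1: 0.00808146.
k=2: B_{4}/(4)! × [f^{(3)}(25) − f^{(3)}(8)] = −1/720 × (-2.45760e-07 − (-0.000228882)) = -3.17550e-07.
Partial sum through k=2: 0.00808114.
k=3: B_{6}/(6)! × [f^{(5)}(25) − f^{(5)}(8)] = 1/30240 × (-1.65151e-08 − (-0.000150204)) = 4.96651e-09.
Partial sum through k=3: 0.00808115.
k=4: B_{8}/(8)! × [f^{(7)}(25) − f^{(7)}(8)] = −1/1209600 × (-1.90254e-09 − (-0.000168979)) = -1.39697e-10.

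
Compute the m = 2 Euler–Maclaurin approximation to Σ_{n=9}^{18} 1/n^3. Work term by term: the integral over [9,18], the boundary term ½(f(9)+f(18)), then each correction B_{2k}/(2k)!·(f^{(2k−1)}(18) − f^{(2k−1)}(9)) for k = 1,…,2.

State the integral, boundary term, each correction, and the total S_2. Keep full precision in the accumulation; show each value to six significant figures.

S_2 ≈ 0.00543680

Integral: ∫_9^18 1/x^3 dx = 0.00462963.
Endpoint term: (f(9) + f(18))/2 = (0.00137174 + 0.000171468)/2 = 0.000771605.
Integral + boundary = 0.00540123.
Order-1 term: 1/12 · (-2.85780e-05 − (-0.000457247)) = 3.57225e-05.
After k=1: 0.00543696.
Order-2 term: −1/720 · (-1.76407e-06 − (-0.000112901)) = -1.54356e-07.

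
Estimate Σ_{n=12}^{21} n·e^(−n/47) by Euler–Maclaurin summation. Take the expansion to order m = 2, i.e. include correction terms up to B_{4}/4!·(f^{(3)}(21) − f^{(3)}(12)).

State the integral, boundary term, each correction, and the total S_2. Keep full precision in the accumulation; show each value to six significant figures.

S_2 ≈ 115.130

The integral term ∫_12^21 x·e^(−x/47) dx = 103.784.
Boundary: ½(f(12) + f(21)) = ½(9.29603 + 13.4330) = 11.3645.
Integral + boundary = 115.149.
k=1: B_{2}/(2)! × [f^{(1)}(21) − f^{(1)}(12)] = 1/12 × (0.353858 − 0.576881) = -0.0185853.
After k=1: 115.130.
k=2: B_{4}/(4)! × [f^{(3)}(21) − f^{(3)}(12)] = −1/720 × (0.000739335 − 0.000962526) = 3.09988e-07.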